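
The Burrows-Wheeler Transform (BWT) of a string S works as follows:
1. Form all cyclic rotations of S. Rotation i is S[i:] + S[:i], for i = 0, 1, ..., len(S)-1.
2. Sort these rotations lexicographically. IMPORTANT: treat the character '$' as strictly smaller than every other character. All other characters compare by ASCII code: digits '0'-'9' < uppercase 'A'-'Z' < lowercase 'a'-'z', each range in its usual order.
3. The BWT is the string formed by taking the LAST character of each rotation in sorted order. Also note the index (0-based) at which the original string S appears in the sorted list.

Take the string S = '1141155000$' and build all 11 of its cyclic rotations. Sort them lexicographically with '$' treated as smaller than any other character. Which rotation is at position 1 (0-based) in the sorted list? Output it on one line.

All 11 rotations (rotation i = S[i:]+S[:i]):
  rot[0] = 1141155000$
  rot[1] = 141155000$1
  rot[2] = 41155000$11
  rot[3] = 1155000$114
  rot[4] = 155000$1141
  rot[5] = 55000$11411
  rot[6] = 5000$114115
  rot[7] = 000$1141155
  rot[8] = 00$11411550
  rot[9] = 0$114115500
  rot[10] = $1141155000
Sorted (with $ < everything):
  sorted[0] = $1141155000
  sorted[1] = 0$114115500
  sorted[2] = 00$11411550
  sorted[3] = 000$1141155
  sorted[4] = 1141155000$
  sorted[5] = 1155000$114
  sorted[6] = 141155000$1
  sorted[7] = 155000$1141
  sorted[8] = 41155000$11
  sorted[9] = 5000$114115
  sorted[10] = 55000$11411
sorted[1] = 0$114115500

Answer: 0$114115500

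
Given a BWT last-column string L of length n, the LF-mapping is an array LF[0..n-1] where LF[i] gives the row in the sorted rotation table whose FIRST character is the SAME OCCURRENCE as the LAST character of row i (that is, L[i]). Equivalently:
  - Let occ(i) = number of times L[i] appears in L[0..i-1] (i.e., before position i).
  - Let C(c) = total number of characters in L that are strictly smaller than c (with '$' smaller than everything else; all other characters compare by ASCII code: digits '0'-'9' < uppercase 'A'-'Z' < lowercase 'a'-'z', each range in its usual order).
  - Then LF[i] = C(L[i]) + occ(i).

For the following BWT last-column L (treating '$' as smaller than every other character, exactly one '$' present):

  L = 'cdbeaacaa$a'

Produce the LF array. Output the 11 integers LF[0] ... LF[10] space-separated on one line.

Char counts: '$':1, 'a':5, 'b':1, 'c':2, 'd':1, 'e':1
C (first-col start): C('$')=0, C('a')=1, C('b')=6, C('c')=7, C('d')=9, C('e')=10
L[0]='c': occ=0, LF[0]=C('c')+0=7+0=7
L[1]='d': occ=0, LF[1]=C('d')+0=9+0=9
L[2]='b': occ=0, LF[2]=C('b')+0=6+0=6
L[3]='e': occ=0, LF[3]=C('e')+0=10+0=10
L[4]='a': occ=0, LF[4]=C('a')+0=1+0=1
L[5]='a': occ=1, LF[5]=C('a')+1=1+1=2
L[6]='c': occ=1, LF[6]=C('c')+1=7+1=8
L[7]='a': occ=2, LF[7]=C('a')+2=1+2=3
L[8]='a': occ=3, LF[8]=C('a')+3=1+3=4
L[9]='$': occ=0, LF[9]=C('$')+0=0+0=0
L[10]='a': occ=4, LF[10]=C('a')+4=1+4=5

Answer: 7 9 6 10 1 2 8 3 4 0 5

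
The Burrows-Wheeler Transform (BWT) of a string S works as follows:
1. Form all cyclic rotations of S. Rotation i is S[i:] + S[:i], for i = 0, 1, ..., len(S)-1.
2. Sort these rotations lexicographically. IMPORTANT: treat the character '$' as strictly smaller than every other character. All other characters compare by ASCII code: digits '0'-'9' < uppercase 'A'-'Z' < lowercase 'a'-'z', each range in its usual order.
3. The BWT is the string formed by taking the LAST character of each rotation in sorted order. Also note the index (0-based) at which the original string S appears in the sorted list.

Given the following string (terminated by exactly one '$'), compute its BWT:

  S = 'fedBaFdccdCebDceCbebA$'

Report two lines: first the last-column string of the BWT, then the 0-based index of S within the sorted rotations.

Answer: AbdedbaBeeCdcDecFcbCf$
21

Derivation:
All 22 rotations (rotation i = S[i:]+S[:i]):
  rot[0] = fedBaFdccdCebDceCbebA$
  rot[1] = edBaFdccdCebDceCbebA$f
  rot[2] = dBaFdccdCebDceCbebA$fe
  rot[3] = BaFdccdCebDceCbebA$fed
  rot[4] = aFdccdCebDceCbebA$fedB
  rot[5] = FdccdCebDceCbebA$fedBa
  rot[6] = dccdCebDceCbebA$fedBaF
  rot[7] = ccdCebDceCbebA$fedBaFd
  rot[8] = cdCebDceCbebA$fedBaFdc
  rot[9] = dCebDceCbebA$fedBaFdcc
  rot[10] = CebDceCbebA$fedBaFdccd
  rot[11] = ebDceCbebA$fedBaFdccdC
  rot[12] = bDceCbebA$fedBaFdccdCe
  rot[13] = DceCbebA$fedBaFdccdCeb
  rot[14] = ceCbebA$fedBaFdccdCebD
  rot[15] = eCbebA$fedBaFdccdCebDc
  rot[16] = CbebA$fedBaFdccdCebDce
  rot[17] = bebA$fedBaFdccdCebDceC
  rot[18] = ebA$fedBaFdccdCebDceCb
  rot[19] = bA$fedBaFdccdCebDceCbe
  rot[20] = A$fedBaFdccdCebDceCbeb
  rot[21] = $fedBaFdccdCebDceCbebA
Sorted (with $ < everything):
  sorted[0] = $fedBaFdccdCebDceCbebA  (last char: 'A')
  sorted[1] = A$fedBaFdccdCebDceCbeb  (last char: 'b')
  sorted[2] = BaFdccdCebDceCbebA$fed  (last char: 'd')
  sorted[3] = CbebA$fedBaFdccdCebDce  (last char: 'e')
  sorted[4] = CebDceCbebA$fedBaFdccd  (last char: 'd')
  sorted[5] = DceCbebA$fedBaFdccdCeb  (last char: 'b')
  sorted[6] = FdccdCebDceCbebA$fedBa  (last char: 'a')
  sorted[7] = aFdccdCebDceCbebA$fedB  (last char: 'B')
  sorted[8] = bA$fedBaFdccdCebDceCbe  (last char: 'e')
  sorted[9] = bDceCbebA$fedBaFdccdCe  (last char: 'e')
  sorted[10] = bebA$fedBaFdccdCebDceC  (last char: 'C')
  sorted[11] = ccdCebDceCbebA$fedBaFd  (last char: 'd')
  sorted[12] = cdCebDceCbebA$fedBaFdc  (last char: 'c')
  sorted[13] = ceCbebA$fedBaFdccdCebD  (last char: 'D')
  sorted[14] = dBaFdccdCebDceCbebA$fe  (last char: 'e')
  sorted[15] = dCebDceCbebA$fedBaFdcc  (last char: 'c')
  sorted[16] = dccdCebDceCbebA$fedBaF  (last char: 'F')
  sorted[17] = eCbebA$fedBaFdccdCebDc  (last char: 'c')
  sorted[18] = ebA$fedBaFdccdCebDceCb  (last char: 'b')
  sorted[19] = ebDceCbebA$fedBaFdccdC  (last char: 'C')
  sorted[20] = edBaFdccdCebDceCbebA$f  (last char: 'f')
  sorted[21] = fedBaFdccdCebDceCbebA$  (last char: '$')
Last column: AbdedbaBeeCdcDecFcbCf$
Original string S is at sorted index 21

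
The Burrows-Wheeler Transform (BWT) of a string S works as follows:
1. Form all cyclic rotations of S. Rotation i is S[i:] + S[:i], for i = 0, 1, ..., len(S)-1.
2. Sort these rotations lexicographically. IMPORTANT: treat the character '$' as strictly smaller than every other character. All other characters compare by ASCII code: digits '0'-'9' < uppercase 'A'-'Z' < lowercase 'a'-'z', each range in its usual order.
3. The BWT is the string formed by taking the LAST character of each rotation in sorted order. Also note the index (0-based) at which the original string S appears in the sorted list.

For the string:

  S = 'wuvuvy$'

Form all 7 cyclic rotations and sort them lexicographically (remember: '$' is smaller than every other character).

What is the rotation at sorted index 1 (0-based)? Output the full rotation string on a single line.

Answer: uvuvy$w

Derivation:
All 7 rotations (rotation i = S[i:]+S[:i]):
  rot[0] = wuvuvy$
  rot[1] = uvuvy$w
  rot[2] = vuvy$wu
  rot[3] = uvy$wuv
  rot[4] = vy$wuvu
  rot[5] = y$wuvuv
  rot[6] = $wuvuvy
Sorted (with $ < everything):
  sorted[0] = $wuvuvy
  sorted[1] = uvuvy$w
  sorted[2] = uvy$wuv
  sorted[3] = vuvy$wu
  sorted[4] = vy$wuvu
  sorted[5] = wuvuvy$
  sorted[6] = y$wuvuv
sorted[1] = uvuvy$w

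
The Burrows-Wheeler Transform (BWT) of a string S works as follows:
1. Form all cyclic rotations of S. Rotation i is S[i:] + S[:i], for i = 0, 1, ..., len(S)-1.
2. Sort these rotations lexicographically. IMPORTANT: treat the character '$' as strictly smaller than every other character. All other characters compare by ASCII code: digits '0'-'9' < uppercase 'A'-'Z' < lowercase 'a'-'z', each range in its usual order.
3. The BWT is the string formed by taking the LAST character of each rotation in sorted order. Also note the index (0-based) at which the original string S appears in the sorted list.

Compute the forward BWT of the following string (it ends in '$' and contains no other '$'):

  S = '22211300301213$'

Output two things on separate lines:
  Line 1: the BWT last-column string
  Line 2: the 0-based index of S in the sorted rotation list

Answer: 33302021212$110
11

Derivation:
All 15 rotations (rotation i = S[i:]+S[:i]):
  rot[0] = 22211300301213$
  rot[1] = 2211300301213$2
  rot[2] = 211300301213$22
  rot[3] = 11300301213$222
  rot[4] = 1300301213$2221
  rot[5] = 300301213$22211
  rot[6] = 00301213$222113
  rot[7] = 0301213$2221130
  rot[8] = 301213$22211300
  rot[9] = 01213$222113003
  rot[10] = 1213$2221130030
  rot[11] = 213$22211300301
  rot[12] = 13$222113003012
  rot[13] = 3$2221130030121
  rot[14] = $22211300301213
Sorted (with $ < everything):
  sorted[0] = $22211300301213  (last char: '3')
  sorted[1] = 00301213$222113  (last char: '3')
  sorted[2] = 01213$222113003  (last char: '3')
  sorted[3] = 0301213$2221130  (last char: '0')
  sorted[4] = 11300301213$222  (last char: '2')
  sorted[5] = 1213$2221130030  (last char: '0')
  sorted[6] = 13$222113003012  (last char: '2')
  sorted[7] = 1300301213$2221  (last char: '1')
  sorted[8] = 211300301213$22  (last char: '2')
  sorted[9] = 213$22211300301  (last char: '1')
  sorted[10] = 2211300301213$2  (last char: '2')
  sorted[11] = 22211300301213$  (last char: '$')
  sorted[12] = 3$2221130030121  (last char: '1')
  sorted[13] = 300301213$22211  (last char: '1')
  sorted[14] = 301213$22211300  (last char: '0')
Last column: 33302021212$110
Original string S is at sorted index 11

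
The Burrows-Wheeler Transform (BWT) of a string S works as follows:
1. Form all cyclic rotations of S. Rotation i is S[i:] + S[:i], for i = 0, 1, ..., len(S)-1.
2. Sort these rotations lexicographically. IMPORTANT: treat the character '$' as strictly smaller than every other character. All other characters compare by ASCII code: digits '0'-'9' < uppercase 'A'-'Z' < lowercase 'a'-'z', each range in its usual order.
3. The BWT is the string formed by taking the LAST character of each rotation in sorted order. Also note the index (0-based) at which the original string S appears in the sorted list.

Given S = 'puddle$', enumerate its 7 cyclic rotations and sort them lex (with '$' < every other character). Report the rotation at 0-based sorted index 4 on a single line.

All 7 rotations (rotation i = S[i:]+S[:i]):
  rot[0] = puddle$
  rot[1] = uddle$p
  rot[2] = ddle$pu
  rot[3] = dle$pud
  rot[4] = le$pudd
  rot[5] = e$puddl
  rot[6] = $puddle
Sorted (with $ < everything):
  sorted[0] = $puddle
  sorted[1] = ddle$pu
  sorted[2] = dle$pud
  sorted[3] = e$puddl
  sorted[4] = le$pudd
  sorted[5] = puddle$
  sorted[6] = uddle$p
sorted[4] = le$pudd

Answer: le$pudd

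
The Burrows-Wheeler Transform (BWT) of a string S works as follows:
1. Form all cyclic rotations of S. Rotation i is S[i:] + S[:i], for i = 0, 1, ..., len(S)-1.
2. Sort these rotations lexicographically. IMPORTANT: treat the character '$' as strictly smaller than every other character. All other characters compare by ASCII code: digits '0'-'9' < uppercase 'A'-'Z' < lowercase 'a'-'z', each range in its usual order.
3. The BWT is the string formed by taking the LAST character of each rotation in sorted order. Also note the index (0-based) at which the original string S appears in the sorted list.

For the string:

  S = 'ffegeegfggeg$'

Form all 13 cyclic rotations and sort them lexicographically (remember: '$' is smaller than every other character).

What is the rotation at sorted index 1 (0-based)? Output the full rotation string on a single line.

All 13 rotations (rotation i = S[i:]+S[:i]):
  rot[0] = ffegeegfggeg$
  rot[1] = fegeegfggeg$f
  rot[2] = egeegfggeg$ff
  rot[3] = geegfggeg$ffe
  rot[4] = eegfggeg$ffeg
  rot[5] = egfggeg$ffege
  rot[6] = gfggeg$ffegee
  rot[7] = fggeg$ffegeeg
  rot[8] = ggeg$ffegeegf
  rot[9] = geg$ffegeegfg
  rot[10] = eg$ffegeegfgg
  rot[11] = g$ffegeegfgge
  rot[12] = $ffegeegfggeg
Sorted (with $ < everything):
  sorted[0] = $ffegeegfggeg
  sorted[1] = eegfggeg$ffeg
  sorted[2] = eg$ffegeegfgg
  sorted[3] = egeegfggeg$ff
  sorted[4] = egfggeg$ffege
  sorted[5] = fegeegfggeg$f
  sorted[6] = ffegeegfggeg$
  sorted[7] = fggeg$ffegeeg
  sorted[8] = g$ffegeegfgge
  sorted[9] = geegfggeg$ffe
  sorted[10] = geg$ffegeegfg
  sorted[11] = gfggeg$ffegee
  sorted[12] = ggeg$ffegeegf
sorted[1] = eegfggeg$ffeg

Answer: eegfggeg$ffeg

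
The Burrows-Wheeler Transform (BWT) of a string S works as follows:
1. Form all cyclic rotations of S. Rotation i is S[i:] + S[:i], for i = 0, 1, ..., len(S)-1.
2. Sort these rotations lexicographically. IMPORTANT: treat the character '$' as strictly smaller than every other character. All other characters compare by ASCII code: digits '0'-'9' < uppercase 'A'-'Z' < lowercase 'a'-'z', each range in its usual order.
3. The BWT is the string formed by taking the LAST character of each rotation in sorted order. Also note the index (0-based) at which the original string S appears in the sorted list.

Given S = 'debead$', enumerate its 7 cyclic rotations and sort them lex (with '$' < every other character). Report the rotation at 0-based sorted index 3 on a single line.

Answer: d$debea

Derivation:
All 7 rotations (rotation i = S[i:]+S[:i]):
  rot[0] = debead$
  rot[1] = ebead$d
  rot[2] = bead$de
  rot[3] = ead$deb
  rot[4] = ad$debe
  rot[5] = d$debea
  rot[6] = $debead
Sorted (with $ < everything):
  sorted[0] = $debead
  sorted[1] = ad$debe
  sorted[2] = bead$de
  sorted[3] = d$debea
  sorted[4] = debead$
  sorted[5] = ead$deb
  sorted[6] = ebead$d
sorted[3] = d$debea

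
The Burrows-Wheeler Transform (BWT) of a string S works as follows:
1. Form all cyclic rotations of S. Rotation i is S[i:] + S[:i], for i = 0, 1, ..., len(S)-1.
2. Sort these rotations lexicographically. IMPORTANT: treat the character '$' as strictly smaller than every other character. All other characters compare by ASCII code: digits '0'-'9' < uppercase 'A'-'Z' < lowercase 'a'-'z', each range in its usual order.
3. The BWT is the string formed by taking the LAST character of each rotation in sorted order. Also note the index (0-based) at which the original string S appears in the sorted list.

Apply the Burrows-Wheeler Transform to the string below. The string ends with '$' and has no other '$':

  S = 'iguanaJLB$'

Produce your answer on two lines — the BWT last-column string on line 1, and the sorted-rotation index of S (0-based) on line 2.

All 10 rotations (rotation i = S[i:]+S[:i]):
  rot[0] = iguanaJLB$
  rot[1] = guanaJLB$i
  rot[2] = uanaJLB$ig
  rot[3] = anaJLB$igu
  rot[4] = naJLB$igua
  rot[5] = aJLB$iguan
  rot[6] = JLB$iguana
  rot[7] = LB$iguanaJ
  rot[8] = B$iguanaJL
  rot[9] = $iguanaJLB
Sorted (with $ < everything):
  sorted[0] = $iguanaJLB  (last char: 'B')
  sorted[1] = B$iguanaJL  (last char: 'L')
  sorted[2] = JLB$iguana  (last char: 'a')
  sorted[3] = LB$iguanaJ  (last char: 'J')
  sorted[4] = aJLB$iguan  (last char: 'n')
  sorted[5] = anaJLB$igu  (last char: 'u')
  sorted[6] = guanaJLB$i  (last char: 'i')
  sorted[7] = iguanaJLB$  (last char: '$')
  sorted[8] = naJLB$igua  (last char: 'a')
  sorted[9] = uanaJLB$ig  (last char: 'g')
Last column: BLaJnui$ag
Original string S is at sorted index 7

Answer: BLaJnui$ag
7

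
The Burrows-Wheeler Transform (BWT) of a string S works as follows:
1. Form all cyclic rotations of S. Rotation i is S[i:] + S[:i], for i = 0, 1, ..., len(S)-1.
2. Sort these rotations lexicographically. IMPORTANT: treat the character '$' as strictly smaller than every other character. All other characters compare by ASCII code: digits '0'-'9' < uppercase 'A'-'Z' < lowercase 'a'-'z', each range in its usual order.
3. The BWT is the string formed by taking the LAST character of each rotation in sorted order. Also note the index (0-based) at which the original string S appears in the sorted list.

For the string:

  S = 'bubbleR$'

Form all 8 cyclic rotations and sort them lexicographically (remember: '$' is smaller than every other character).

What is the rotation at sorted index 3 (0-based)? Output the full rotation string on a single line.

Answer: bleR$bub

Derivation:
All 8 rotations (rotation i = S[i:]+S[:i]):
  rot[0] = bubbleR$
  rot[1] = ubbleR$b
  rot[2] = bbleR$bu
  rot[3] = bleR$bub
  rot[4] = leR$bubb
  rot[5] = eR$bubbl
  rot[6] = R$bubble
  rot[7] = $bubbleR
Sorted (with $ < everything):
  sorted[0] = $bubbleR
  sorted[1] = R$bubble
  sorted[2] = bbleR$bu
  sorted[3] = bleR$bub
  sorted[4] = bubbleR$
  sorted[5] = eR$bubbl
  sorted[6] = leR$bubb
  sorted[7] = ubbleR$b
sorted[3] = bleR$bub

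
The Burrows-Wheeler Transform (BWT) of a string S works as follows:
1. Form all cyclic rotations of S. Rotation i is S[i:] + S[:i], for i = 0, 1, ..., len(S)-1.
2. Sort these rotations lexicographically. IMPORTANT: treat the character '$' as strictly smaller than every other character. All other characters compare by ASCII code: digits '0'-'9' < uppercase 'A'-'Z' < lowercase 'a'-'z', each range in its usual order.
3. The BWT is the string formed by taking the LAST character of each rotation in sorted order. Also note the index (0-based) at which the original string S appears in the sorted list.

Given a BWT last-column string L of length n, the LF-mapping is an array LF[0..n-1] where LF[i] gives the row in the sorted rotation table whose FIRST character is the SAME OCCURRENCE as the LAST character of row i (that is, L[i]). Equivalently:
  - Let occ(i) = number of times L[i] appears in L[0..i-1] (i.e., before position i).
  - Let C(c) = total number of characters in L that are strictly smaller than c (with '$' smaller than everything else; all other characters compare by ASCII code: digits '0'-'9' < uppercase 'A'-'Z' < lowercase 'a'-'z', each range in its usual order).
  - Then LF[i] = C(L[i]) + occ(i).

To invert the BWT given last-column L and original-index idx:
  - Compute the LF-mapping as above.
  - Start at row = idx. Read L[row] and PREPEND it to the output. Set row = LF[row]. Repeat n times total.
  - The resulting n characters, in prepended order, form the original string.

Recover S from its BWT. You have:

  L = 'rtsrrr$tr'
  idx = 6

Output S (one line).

Answer: srrrrttr$

Derivation:
LF mapping: 1 7 6 2 3 4 0 8 5
Walk LF starting at row 6, prepending L[row]:
  step 1: row=6, L[6]='$', prepend. Next row=LF[6]=0
  step 2: row=0, L[0]='r', prepend. Next row=LF[0]=1
  step 3: row=1, L[1]='t', prepend. Next row=LF[1]=7
  step 4: row=7, L[7]='t', prepend. Next row=LF[7]=8
  step 5: row=8, L[8]='r', prepend. Next row=LF[8]=5
  step 6: row=5, L[5]='r', prepend. Next row=LF[5]=4
  step 7: row=4, L[4]='r', prepend. Next row=LF[4]=3
  step 8: row=3, L[3]='r', prepend. Next row=LF[3]=2
  step 9: row=2, L[2]='s', prepend. Next row=LF[2]=6
Reversed output: srrrrttr$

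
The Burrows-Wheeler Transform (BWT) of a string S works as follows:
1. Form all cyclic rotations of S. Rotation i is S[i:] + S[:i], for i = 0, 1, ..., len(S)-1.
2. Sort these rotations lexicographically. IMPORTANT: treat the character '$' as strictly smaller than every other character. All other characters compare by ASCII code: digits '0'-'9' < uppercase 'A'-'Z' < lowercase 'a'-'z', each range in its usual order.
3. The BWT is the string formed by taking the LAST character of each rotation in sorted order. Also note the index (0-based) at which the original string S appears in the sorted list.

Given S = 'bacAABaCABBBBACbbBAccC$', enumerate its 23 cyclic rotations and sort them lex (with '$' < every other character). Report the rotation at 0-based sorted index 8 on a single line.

Answer: BBACbbBAccC$bacAABaCABB

Derivation:
All 23 rotations (rotation i = S[i:]+S[:i]):
  rot[0] = bacAABaCABBBBACbbBAccC$
  rot[1] = acAABaCABBBBACbbBAccC$b
  rot[2] = cAABaCABBBBACbbBAccC$ba
  rot[3] = AABaCABBBBACbbBAccC$bac
  rot[4] = ABaCABBBBACbbBAccC$bacA
  rot[5] = BaCABBBBACbbBAccC$bacAA
  rot[6] = aCABBBBACbbBAccC$bacAAB
  rot[7] = CABBBBACbbBAccC$bacAABa
  rot[8] = ABBBBACbbBAccC$bacAABaC
  rot[9] = BBBBACbbBAccC$bacAABaCA
  rot[10] = BBBACbbBAccC$bacAABaCAB
  rot[11] = BBACbbBAccC$bacAABaCABB
  rot[12] = BACbbBAccC$bacAABaCABBB
  rot[13] = ACbbBAccC$bacAABaCABBBB
  rot[14] = CbbBAccC$bacAABaCABBBBA
  rot[15] = bbBAccC$bacAABaCABBBBAC
  rot[16] = bBAccC$bacAABaCABBBBACb
  rot[17] = BAccC$bacAABaCABBBBACbb
  rot[18] = AccC$bacAABaCABBBBACbbB
  rot[19] = ccC$bacAABaCABBBBACbbBA
  rot[20] = cC$bacAABaCABBBBACbbBAc
  rot[21] = C$bacAABaCABBBBACbbBAcc
  rot[22] = $bacAABaCABBBBACbbBAccC
Sorted (with $ < everything):
  sorted[0] = $bacAABaCABBBBACbbBAccC
  sorted[1] = AABaCABBBBACbbBAccC$bac
  sorted[2] = ABBBBACbbBAccC$bacAABaC
  sorted[3] = ABaCABBBBACbbBAccC$bacA
  sorted[4] = ACbbBAccC$bacAABaCABBBB
  sorted[5] = AccC$bacAABaCABBBBACbbB
  sorted[6] = BACbbBAccC$bacAABaCABBB
  sorted[7] = BAccC$bacAABaCABBBBACbb
  sorted[8] = BBACbbBAccC$bacAABaCABB
  sorted[9] = BBBACbbBAccC$bacAABaCAB
  sorted[10] = BBBBACbbBAccC$bacAABaCA
  sorted[11] = BaCABBBBACbbBAccC$bacAA
  sorted[12] = C$bacAABaCABBBBACbbBAcc
  sorted[13] = CABBBBACbbBAccC$bacAABa
  sorted[14] = CbbBAccC$bacAABaCABBBBA
  sorted[15] = aCABBBBACbbBAccC$bacAAB
  sorted[16] = acAABaCABBBBACbbBAccC$b
  sorted[17] = bBAccC$bacAABaCABBBBACb
  sorted[18] = bacAABaCABBBBACbbBAccC$
  sorted[19] = bbBAccC$bacAABaCABBBBAC
  sorted[20] = cAABaCABBBBACbbBAccC$ba
  sorted[21] = cC$bacAABaCABBBBACbbBAc
  sorted[22] = ccC$bacAABaCABBBBACbbBA
sorted[8] = BBACbbBAccC$bacAABaCABB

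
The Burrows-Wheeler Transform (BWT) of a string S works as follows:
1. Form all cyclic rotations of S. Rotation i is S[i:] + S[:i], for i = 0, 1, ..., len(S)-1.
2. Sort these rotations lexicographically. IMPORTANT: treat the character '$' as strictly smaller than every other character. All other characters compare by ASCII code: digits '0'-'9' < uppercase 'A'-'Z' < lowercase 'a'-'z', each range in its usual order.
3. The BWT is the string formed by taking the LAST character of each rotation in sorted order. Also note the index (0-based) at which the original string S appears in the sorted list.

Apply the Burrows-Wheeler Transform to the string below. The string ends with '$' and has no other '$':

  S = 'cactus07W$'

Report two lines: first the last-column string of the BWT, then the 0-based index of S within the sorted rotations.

All 10 rotations (rotation i = S[i:]+S[:i]):
  rot[0] = cactus07W$
  rot[1] = actus07W$c
  rot[2] = ctus07W$ca
  rot[3] = tus07W$cac
  rot[4] = us07W$cact
  rot[5] = s07W$cactu
  rot[6] = 07W$cactus
  rot[7] = 7W$cactus0
  rot[8] = W$cactus07
  rot[9] = $cactus07W
Sorted (with $ < everything):
  sorted[0] = $cactus07W  (last char: 'W')
  sorted[1] = 07W$cactus  (last char: 's')
  sorted[2] = 7W$cactus0  (last char: '0')
  sorted[3] = W$cactus07  (last char: '7')
  sorted[4] = actus07W$c  (last char: 'c')
  sorted[5] = cactus07W$  (last char: '$')
  sorted[6] = ctus07W$ca  (last char: 'a')
  sorted[7] = s07W$cactu  (last char: 'u')
  sorted[8] = tus07W$cac  (last char: 'c')
  sorted[9] = us07W$cact  (last char: 't')
Last column: Ws07c$auct
Original string S is at sorted index 5

Answer: Ws07c$auct
5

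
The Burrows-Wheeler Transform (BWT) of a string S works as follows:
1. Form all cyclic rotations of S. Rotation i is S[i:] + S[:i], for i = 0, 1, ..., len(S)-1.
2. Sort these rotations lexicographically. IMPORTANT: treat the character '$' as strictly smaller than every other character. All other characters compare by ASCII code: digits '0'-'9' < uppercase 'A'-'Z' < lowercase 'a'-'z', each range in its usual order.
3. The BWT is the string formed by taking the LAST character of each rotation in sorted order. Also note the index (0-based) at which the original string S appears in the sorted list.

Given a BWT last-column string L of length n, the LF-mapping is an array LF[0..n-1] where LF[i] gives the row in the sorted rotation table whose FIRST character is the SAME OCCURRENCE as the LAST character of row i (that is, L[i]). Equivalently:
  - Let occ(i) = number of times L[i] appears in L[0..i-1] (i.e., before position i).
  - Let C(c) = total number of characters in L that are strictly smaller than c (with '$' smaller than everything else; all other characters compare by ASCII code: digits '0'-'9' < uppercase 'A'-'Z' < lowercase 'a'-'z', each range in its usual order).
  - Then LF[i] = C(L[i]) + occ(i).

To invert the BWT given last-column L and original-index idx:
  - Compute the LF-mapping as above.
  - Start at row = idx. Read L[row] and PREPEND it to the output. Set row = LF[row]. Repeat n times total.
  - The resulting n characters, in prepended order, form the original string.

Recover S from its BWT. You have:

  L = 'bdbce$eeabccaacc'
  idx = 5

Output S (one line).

Answer: badaccebccecaeb$

Derivation:
LF mapping: 4 12 5 7 13 0 14 15 1 6 8 9 2 3 10 11
Walk LF starting at row 5, prepending L[row]:
  step 1: row=5, L[5]='$', prepend. Next row=LF[5]=0
  step 2: row=0, L[0]='b', prepend. Next row=LF[0]=4
  step 3: row=4, L[4]='e', prepend. Next row=LF[4]=13
  step 4: row=13, L[13]='a', prepend. Next row=LF[13]=3
  step 5: row=3, L[3]='c', prepend. Next row=LF[3]=7
  step 6: row=7, L[7]='e', prepend. Next row=LF[7]=15
  step 7: row=15, L[15]='c', prepend. Next row=LF[15]=11
  step 8: row=11, L[11]='c', prepend. Next row=LF[11]=9
  step 9: row=9, L[9]='b', prepend. Next row=LF[9]=6
  step 10: row=6, L[6]='e', prepend. Next row=LF[6]=14
  step 11: row=14, L[14]='c', prepend. Next row=LF[14]=10
  step 12: row=10, L[10]='c', prepend. Next row=LF[10]=8
  step 13: row=8, L[8]='a', prepend. Next row=LF[8]=1
  step 14: row=1, L[1]='d', prepend. Next row=LF[1]=12
  step 15: row=12, L[12]='a', prepend. Next row=LF[12]=2
  step 16: row=2, L[2]='b', prepend. Next row=LF[2]=5
Reversed output: badaccebccecaeb$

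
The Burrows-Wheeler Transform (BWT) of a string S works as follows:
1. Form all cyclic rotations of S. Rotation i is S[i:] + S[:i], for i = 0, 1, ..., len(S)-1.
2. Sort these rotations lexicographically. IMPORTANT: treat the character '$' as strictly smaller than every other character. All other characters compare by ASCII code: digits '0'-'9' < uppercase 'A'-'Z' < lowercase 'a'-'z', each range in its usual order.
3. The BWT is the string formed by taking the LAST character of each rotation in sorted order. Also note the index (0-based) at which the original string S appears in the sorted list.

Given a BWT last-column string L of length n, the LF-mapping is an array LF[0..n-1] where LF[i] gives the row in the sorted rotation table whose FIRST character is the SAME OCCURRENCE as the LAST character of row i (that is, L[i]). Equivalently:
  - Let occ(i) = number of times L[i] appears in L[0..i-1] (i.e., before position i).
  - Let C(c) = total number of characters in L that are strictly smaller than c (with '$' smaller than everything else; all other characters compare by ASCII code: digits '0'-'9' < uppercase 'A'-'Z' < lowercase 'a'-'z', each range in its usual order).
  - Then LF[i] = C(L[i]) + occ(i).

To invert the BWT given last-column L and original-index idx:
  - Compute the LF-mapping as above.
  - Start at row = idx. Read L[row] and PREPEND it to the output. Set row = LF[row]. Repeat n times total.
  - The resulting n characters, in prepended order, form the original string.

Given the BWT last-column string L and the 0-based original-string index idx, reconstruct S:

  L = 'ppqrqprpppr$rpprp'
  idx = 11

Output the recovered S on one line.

LF mapping: 1 2 10 12 11 3 13 4 5 6 14 0 15 7 8 16 9
Walk LF starting at row 11, prepending L[row]:
  step 1: row=11, L[11]='$', prepend. Next row=LF[11]=0
  step 2: row=0, L[0]='p', prepend. Next row=LF[0]=1
  step 3: row=1, L[1]='p', prepend. Next row=LF[1]=2
  step 4: row=2, L[2]='q', prepend. Next row=LF[2]=10
  step 5: row=10, L[10]='r', prepend. Next row=LF[10]=14
  step 6: row=14, L[14]='p', prepend. Next row=LF[14]=8
  step 7: row=8, L[8]='p', prepend. Next row=LF[8]=5
  step 8: row=5, L[5]='p', prepend. Next row=LF[5]=3
  step 9: row=3, L[3]='r', prepend. Next row=LF[3]=12
  step 10: row=12, L[12]='r', prepend. Next row=LF[12]=15
  step 11: row=15, L[15]='r', prepend. Next row=LF[15]=16
  step 12: row=16, L[16]='p', prepend. Next row=LF[16]=9
  step 13: row=9, L[9]='p', prepend. Next row=LF[9]=6
  step 14: row=6, L[6]='r', prepend. Next row=LF[6]=13
  step 15: row=13, L[13]='p', prepend. Next row=LF[13]=7
  step 16: row=7, L[7]='p', prepend. Next row=LF[7]=4
  step 17: row=4, L[4]='q', prepend. Next row=LF[4]=11
Reversed output: qpprpprrrppprqpp$

Answer: qpprpprrrppprqpp$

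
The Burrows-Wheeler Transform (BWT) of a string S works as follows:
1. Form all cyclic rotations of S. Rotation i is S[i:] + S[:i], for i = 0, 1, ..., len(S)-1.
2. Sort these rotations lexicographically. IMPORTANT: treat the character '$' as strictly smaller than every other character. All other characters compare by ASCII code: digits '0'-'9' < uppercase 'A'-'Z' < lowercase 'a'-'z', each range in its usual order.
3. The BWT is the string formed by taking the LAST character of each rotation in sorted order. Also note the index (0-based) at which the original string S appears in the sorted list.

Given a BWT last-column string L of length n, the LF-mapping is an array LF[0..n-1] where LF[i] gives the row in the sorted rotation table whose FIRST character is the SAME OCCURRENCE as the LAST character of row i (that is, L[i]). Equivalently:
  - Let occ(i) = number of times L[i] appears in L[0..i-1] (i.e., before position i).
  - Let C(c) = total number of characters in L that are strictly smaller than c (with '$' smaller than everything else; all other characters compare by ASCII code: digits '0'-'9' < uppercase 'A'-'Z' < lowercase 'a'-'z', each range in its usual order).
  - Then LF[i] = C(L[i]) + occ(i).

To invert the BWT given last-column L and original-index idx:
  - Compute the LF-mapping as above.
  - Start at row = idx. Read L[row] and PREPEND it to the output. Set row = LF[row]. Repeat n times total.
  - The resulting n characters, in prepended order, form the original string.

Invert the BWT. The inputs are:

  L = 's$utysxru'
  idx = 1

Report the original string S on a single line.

LF mapping: 2 0 5 4 8 3 7 1 6
Walk LF starting at row 1, prepending L[row]:
  step 1: row=1, L[1]='$', prepend. Next row=LF[1]=0
  step 2: row=0, L[0]='s', prepend. Next row=LF[0]=2
  step 3: row=2, L[2]='u', prepend. Next row=LF[2]=5
  step 4: row=5, L[5]='s', prepend. Next row=LF[5]=3
  step 5: row=3, L[3]='t', prepend. Next row=LF[3]=4
  step 6: row=4, L[4]='y', prepend. Next row=LF[4]=8
  step 7: row=8, L[8]='u', prepend. Next row=LF[8]=6
  step 8: row=6, L[6]='x', prepend. Next row=LF[6]=7
  step 9: row=7, L[7]='r', prepend. Next row=LF[7]=1
Reversed output: rxuytsus$

Answer: rxuytsus$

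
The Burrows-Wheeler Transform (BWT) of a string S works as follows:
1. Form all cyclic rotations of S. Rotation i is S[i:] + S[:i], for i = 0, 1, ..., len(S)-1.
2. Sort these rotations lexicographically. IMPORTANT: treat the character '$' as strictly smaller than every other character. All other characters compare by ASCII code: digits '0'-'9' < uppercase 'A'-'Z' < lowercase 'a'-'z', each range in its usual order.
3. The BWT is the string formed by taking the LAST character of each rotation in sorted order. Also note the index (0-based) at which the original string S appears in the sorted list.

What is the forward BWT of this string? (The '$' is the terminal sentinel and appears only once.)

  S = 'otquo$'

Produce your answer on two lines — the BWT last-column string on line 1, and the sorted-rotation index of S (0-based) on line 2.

Answer: ou$toq
2

Derivation:
All 6 rotations (rotation i = S[i:]+S[:i]):
  rot[0] = otquo$
  rot[1] = tquo$o
  rot[2] = quo$ot
  rot[3] = uo$otq
  rot[4] = o$otqu
  rot[5] = $otquo
Sorted (with $ < everything):
  sorted[0] = $otquo  (last char: 'o')
  sorted[1] = o$otqu  (last char: 'u')
  sorted[2] = otquo$  (last char: '$')
  sorted[3] = quo$ot  (last char: 't')
  sorted[4] = tquo$o  (last char: 'o')
  sorted[5] = uo$otq  (last char: 'q')
Last column: ou$toq
Original string S is at sorted index 2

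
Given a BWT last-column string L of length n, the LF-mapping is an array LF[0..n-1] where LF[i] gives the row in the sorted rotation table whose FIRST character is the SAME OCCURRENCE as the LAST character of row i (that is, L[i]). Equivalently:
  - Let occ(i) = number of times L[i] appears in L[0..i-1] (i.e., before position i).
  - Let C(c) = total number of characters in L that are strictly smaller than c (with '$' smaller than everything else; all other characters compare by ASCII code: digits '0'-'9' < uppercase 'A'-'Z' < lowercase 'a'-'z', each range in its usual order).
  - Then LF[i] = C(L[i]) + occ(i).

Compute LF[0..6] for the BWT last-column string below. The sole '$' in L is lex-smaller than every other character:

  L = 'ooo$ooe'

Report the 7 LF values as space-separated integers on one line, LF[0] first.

Char counts: '$':1, 'e':1, 'o':5
C (first-col start): C('$')=0, C('e')=1, C('o')=2
L[0]='o': occ=0, LF[0]=C('o')+0=2+0=2
L[1]='o': occ=1, LF[1]=C('o')+1=2+1=3
L[2]='o': occ=2, LF[2]=C('o')+2=2+2=4
L[3]='$': occ=0, LF[3]=C('$')+0=0+0=0
L[4]='o': occ=3, LF[4]=C('o')+3=2+3=5
L[5]='o': occ=4, LF[5]=C('o')+4=2+4=6
L[6]='e': occ=0, LF[6]=C('e')+0=1+0=1

Answer: 2 3 4 0 5 6 1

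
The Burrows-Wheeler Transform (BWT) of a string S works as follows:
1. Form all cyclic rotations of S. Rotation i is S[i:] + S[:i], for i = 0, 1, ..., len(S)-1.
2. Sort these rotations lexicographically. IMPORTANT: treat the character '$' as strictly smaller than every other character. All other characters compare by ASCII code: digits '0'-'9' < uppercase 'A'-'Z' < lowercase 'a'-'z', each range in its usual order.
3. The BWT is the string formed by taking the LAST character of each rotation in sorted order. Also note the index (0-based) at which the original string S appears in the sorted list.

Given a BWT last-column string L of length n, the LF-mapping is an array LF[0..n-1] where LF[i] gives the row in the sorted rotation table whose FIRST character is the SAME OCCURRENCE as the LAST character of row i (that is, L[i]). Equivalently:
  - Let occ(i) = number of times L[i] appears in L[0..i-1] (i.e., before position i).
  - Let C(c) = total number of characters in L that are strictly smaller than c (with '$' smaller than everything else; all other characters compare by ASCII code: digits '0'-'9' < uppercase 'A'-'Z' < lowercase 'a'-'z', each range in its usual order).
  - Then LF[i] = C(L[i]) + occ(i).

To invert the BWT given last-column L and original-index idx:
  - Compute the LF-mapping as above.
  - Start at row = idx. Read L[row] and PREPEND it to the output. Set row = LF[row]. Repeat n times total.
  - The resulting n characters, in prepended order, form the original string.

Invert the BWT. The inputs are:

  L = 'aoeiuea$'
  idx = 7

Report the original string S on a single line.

LF mapping: 1 6 3 5 7 4 2 0
Walk LF starting at row 7, prepending L[row]:
  step 1: row=7, L[7]='$', prepend. Next row=LF[7]=0
  step 2: row=0, L[0]='a', prepend. Next row=LF[0]=1
  step 3: row=1, L[1]='o', prepend. Next row=LF[1]=6
  step 4: row=6, L[6]='a', prepend. Next row=LF[6]=2
  step 5: row=2, L[2]='e', prepend. Next row=LF[2]=3
  step 6: row=3, L[3]='i', prepend. Next row=LF[3]=5
  step 7: row=5, L[5]='e', prepend. Next row=LF[5]=4
  step 8: row=4, L[4]='u', prepend. Next row=LF[4]=7
Reversed output: ueieaoa$

Answer: ueieaoa$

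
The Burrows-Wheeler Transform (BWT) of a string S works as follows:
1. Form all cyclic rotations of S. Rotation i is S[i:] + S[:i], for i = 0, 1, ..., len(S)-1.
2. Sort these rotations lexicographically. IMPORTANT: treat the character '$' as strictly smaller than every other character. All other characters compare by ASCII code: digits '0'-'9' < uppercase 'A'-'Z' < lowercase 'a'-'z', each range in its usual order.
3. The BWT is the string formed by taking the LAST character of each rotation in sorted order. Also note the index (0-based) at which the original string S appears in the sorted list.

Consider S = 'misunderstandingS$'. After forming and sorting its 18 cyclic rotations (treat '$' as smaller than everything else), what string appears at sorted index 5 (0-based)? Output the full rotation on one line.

All 18 rotations (rotation i = S[i:]+S[:i]):
  rot[0] = misunderstandingS$
  rot[1] = isunderstandingS$m
  rot[2] = sunderstandingS$mi
  rot[3] = understandingS$mis
  rot[4] = nderstandingS$misu
  rot[5] = derstandingS$misun
  rot[6] = erstandingS$misund
  rot[7] = rstandingS$misunde
  rot[8] = standingS$misunder
  rot[9] = tandingS$misunders
  rot[10] = andingS$misunderst
  rot[11] = ndingS$misundersta
  rot[12] = dingS$misunderstan
  rot[13] = ingS$misunderstand
  rot[14] = ngS$misunderstandi
  rot[15] = gS$misunderstandin
  rot[16] = S$misunderstanding
  rot[17] = $misunderstandingS
Sorted (with $ < everything):
  sorted[0] = $misunderstandingS
  sorted[1] = S$misunderstanding
  sorted[2] = andingS$misunderst
  sorted[3] = derstandingS$misun
  sorted[4] = dingS$misunderstan
  sorted[5] = erstandingS$misund
  sorted[6] = gS$misunderstandin
  sorted[7] = ingS$misunderstand
  sorted[8] = isunderstandingS$m
  sorted[9] = misunderstandingS$
  sorted[10] = nderstandingS$misu
  sorted[11] = ndingS$misundersta
  sorted[12] = ngS$misunderstandi
  sorted[13] = rstandingS$misunde
  sorted[14] = standingS$misunder
  sorted[15] = sunderstandingS$mi
  sorted[16] = tandingS$misunders
  sorted[17] = understandingS$mis
sorted[5] = erstandingS$misund

Answer: erstandingS$misund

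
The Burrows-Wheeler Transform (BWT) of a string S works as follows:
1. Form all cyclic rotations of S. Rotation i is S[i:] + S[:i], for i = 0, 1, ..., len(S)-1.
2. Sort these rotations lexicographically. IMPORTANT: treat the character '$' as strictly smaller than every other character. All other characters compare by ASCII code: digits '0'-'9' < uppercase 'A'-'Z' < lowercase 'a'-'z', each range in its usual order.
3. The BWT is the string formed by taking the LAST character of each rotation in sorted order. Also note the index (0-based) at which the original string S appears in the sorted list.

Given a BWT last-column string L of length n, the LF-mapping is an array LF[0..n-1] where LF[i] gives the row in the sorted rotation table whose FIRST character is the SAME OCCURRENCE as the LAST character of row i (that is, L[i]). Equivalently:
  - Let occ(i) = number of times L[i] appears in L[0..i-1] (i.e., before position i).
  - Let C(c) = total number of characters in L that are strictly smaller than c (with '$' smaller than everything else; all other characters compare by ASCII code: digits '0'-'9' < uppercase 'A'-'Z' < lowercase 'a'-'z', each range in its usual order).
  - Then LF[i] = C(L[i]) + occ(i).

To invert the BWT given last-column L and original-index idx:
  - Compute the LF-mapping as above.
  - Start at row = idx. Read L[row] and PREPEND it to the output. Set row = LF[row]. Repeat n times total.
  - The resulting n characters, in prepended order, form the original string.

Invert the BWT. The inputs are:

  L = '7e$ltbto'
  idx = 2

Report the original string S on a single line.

LF mapping: 1 3 0 4 6 2 7 5
Walk LF starting at row 2, prepending L[row]:
  step 1: row=2, L[2]='$', prepend. Next row=LF[2]=0
  step 2: row=0, L[0]='7', prepend. Next row=LF[0]=1
  step 3: row=1, L[1]='e', prepend. Next row=LF[1]=3
  step 4: row=3, L[3]='l', prepend. Next row=LF[3]=4
  step 5: row=4, L[4]='t', prepend. Next row=LF[4]=6
  step 6: row=6, L[6]='t', prepend. Next row=LF[6]=7
  step 7: row=7, L[7]='o', prepend. Next row=LF[7]=5
  step 8: row=5, L[5]='b', prepend. Next row=LF[5]=2
Reversed output: bottle7$

Answer: bottle7$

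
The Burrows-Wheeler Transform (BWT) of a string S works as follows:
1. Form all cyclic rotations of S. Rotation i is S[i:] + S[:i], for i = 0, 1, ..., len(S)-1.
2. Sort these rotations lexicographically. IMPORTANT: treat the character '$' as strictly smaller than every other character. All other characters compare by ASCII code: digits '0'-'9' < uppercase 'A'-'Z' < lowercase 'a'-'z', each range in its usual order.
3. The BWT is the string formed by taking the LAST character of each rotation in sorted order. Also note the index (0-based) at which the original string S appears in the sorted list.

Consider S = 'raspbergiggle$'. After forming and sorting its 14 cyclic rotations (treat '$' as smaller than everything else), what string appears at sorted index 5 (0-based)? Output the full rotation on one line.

Answer: ggle$raspbergi

Derivation:
All 14 rotations (rotation i = S[i:]+S[:i]):
  rot[0] = raspbergiggle$
  rot[1] = aspbergiggle$r
  rot[2] = spbergiggle$ra
  rot[3] = pbergiggle$ras
  rot[4] = bergiggle$rasp
  rot[5] = ergiggle$raspb
  rot[6] = rgiggle$raspbe
  rot[7] = giggle$raspber
  rot[8] = iggle$raspberg
  rot[9] = ggle$raspbergi
  rot[10] = gle$raspbergig
  rot[11] = le$raspbergigg
  rot[12] = e$raspbergiggl
  rot[13] = $raspbergiggle
Sorted (with $ < everything):
  sorted[0] = $raspbergiggle
  sorted[1] = aspbergiggle$r
  sorted[2] = bergiggle$rasp
  sorted[3] = e$raspbergiggl
  sorted[4] = ergiggle$raspb
  sorted[5] = ggle$raspbergi
  sorted[6] = giggle$raspber
  sorted[7] = gle$raspbergig
  sorted[8] = iggle$raspberg
  sorted[9] = le$raspbergigg
  sorted[10] = pbergiggle$ras
  sorted[11] = raspbergiggle$
  sorted[12] = rgiggle$raspbe
  sorted[13] = spbergiggle$ra
sorted[5] = ggle$raspbergi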